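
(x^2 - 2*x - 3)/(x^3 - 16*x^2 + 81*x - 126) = (x + 1)/(x^2 - 13*x + 42)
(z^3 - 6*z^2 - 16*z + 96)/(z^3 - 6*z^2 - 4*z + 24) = (z^2 - 16)/(z^2 - 4)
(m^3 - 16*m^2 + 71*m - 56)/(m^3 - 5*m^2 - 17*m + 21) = (m - 8)/(m + 3)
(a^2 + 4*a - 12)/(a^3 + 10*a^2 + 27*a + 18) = (a - 2)/(a^2 + 4*a + 3)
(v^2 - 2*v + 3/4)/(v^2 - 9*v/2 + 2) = (v - 3/2)/(v - 4)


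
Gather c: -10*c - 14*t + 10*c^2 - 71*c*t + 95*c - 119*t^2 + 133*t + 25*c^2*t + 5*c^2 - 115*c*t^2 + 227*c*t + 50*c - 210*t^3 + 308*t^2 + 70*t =c^2*(25*t + 15) + c*(-115*t^2 + 156*t + 135) - 210*t^3 + 189*t^2 + 189*t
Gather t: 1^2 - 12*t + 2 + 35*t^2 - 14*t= 35*t^2 - 26*t + 3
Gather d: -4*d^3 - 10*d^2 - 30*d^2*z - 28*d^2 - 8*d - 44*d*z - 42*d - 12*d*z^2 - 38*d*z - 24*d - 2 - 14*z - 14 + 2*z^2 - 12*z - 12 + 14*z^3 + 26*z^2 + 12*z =-4*d^3 + d^2*(-30*z - 38) + d*(-12*z^2 - 82*z - 74) + 14*z^3 + 28*z^2 - 14*z - 28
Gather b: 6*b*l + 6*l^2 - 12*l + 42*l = 6*b*l + 6*l^2 + 30*l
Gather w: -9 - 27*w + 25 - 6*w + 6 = 22 - 33*w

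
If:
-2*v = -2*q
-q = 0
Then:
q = 0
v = 0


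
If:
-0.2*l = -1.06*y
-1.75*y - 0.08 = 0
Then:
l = -0.24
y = -0.05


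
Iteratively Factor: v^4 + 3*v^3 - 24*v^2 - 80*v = (v + 4)*(v^3 - v^2 - 20*v) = v*(v + 4)*(v^2 - v - 20) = v*(v + 4)^2*(v - 5)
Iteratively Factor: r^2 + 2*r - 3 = (r + 3)*(r - 1)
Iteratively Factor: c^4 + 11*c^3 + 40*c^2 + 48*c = (c + 4)*(c^3 + 7*c^2 + 12*c) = (c + 3)*(c + 4)*(c^2 + 4*c) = c*(c + 3)*(c + 4)*(c + 4)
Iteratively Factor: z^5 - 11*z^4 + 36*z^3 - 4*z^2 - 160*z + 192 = (z - 3)*(z^4 - 8*z^3 + 12*z^2 + 32*z - 64) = (z - 3)*(z - 2)*(z^3 - 6*z^2 + 32) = (z - 4)*(z - 3)*(z - 2)*(z^2 - 2*z - 8) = (z - 4)^2*(z - 3)*(z - 2)*(z + 2)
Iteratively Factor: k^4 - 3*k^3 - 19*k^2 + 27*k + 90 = (k + 3)*(k^3 - 6*k^2 - k + 30) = (k - 5)*(k + 3)*(k^2 - k - 6) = (k - 5)*(k - 3)*(k + 3)*(k + 2)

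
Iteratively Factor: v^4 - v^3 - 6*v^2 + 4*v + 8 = (v - 2)*(v^3 + v^2 - 4*v - 4) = (v - 2)*(v + 2)*(v^2 - v - 2) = (v - 2)*(v + 1)*(v + 2)*(v - 2)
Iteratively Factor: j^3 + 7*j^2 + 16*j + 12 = (j + 3)*(j^2 + 4*j + 4) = (j + 2)*(j + 3)*(j + 2)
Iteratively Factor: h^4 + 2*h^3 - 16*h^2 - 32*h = (h + 2)*(h^3 - 16*h) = h*(h + 2)*(h^2 - 16) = h*(h + 2)*(h + 4)*(h - 4)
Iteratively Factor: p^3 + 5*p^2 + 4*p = (p)*(p^2 + 5*p + 4) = p*(p + 1)*(p + 4)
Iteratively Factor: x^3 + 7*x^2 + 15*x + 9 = (x + 1)*(x^2 + 6*x + 9) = (x + 1)*(x + 3)*(x + 3)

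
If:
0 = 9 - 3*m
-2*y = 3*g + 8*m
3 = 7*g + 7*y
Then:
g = -174/7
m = 3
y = 177/7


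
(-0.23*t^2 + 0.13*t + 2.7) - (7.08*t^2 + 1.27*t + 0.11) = -7.31*t^2 - 1.14*t + 2.59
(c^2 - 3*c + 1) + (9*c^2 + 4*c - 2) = 10*c^2 + c - 1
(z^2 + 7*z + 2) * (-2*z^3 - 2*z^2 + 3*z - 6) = -2*z^5 - 16*z^4 - 15*z^3 + 11*z^2 - 36*z - 12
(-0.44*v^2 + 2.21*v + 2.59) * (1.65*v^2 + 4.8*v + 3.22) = -0.726*v^4 + 1.5345*v^3 + 13.4647*v^2 + 19.5482*v + 8.3398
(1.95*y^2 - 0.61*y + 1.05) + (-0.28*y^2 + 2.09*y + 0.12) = 1.67*y^2 + 1.48*y + 1.17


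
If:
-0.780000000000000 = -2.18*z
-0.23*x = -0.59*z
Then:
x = 0.92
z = 0.36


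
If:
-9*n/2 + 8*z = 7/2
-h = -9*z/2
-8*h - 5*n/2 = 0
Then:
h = 45/208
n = -9/13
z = 5/104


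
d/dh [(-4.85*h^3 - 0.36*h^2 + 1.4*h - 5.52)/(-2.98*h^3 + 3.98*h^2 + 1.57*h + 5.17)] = (-20.3758*h^4 - 6.885*h^3 - 130.7095*h^2 + 40.2168*h + 15.9044)/(8.8804*h^6 - 23.7208*h^5 + 6.4832*h^4 - 18.316*h^3 + 43.6181*h^2 + 16.2338*h + 26.7289)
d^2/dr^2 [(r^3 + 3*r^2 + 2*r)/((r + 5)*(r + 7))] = 30*(5*r^3 + 63*r^2 + 231*r + 189)/(r^6 + 36*r^5 + 537*r^4 + 4248*r^3 + 18795*r^2 + 44100*r + 42875)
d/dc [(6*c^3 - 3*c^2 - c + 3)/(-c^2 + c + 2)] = (-6*c^4 + 12*c^3 + 32*c^2 - 6*c - 5)/(c^4 - 2*c^3 - 3*c^2 + 4*c + 4)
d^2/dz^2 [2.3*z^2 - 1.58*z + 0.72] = 4.60000000000000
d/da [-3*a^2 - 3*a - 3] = -6*a - 3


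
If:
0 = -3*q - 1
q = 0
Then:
No Solution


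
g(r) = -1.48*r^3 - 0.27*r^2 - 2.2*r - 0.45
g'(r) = -4.44*r^2 - 0.54*r - 2.2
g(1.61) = -10.87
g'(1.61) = -14.58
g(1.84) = -14.63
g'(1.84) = -18.23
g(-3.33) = 58.53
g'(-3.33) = -49.64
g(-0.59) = 1.06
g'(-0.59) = -3.43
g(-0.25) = 0.11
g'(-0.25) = -2.34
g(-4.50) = 138.85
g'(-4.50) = -89.68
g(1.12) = -5.33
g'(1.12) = -8.37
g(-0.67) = 1.35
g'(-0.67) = -3.83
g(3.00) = -49.44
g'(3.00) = -43.78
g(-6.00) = 322.71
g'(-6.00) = -158.80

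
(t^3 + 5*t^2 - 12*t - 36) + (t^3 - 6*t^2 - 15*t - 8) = 2*t^3 - t^2 - 27*t - 44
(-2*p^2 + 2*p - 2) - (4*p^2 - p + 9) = -6*p^2 + 3*p - 11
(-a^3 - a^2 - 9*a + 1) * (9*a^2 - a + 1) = -9*a^5 - 8*a^4 - 81*a^3 + 17*a^2 - 10*a + 1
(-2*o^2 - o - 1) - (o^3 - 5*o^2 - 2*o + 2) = -o^3 + 3*o^2 + o - 3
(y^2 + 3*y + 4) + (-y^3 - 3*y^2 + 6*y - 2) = -y^3 - 2*y^2 + 9*y + 2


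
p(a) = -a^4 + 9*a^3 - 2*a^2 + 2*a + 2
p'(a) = -4*a^3 + 27*a^2 - 4*a + 2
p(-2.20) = -131.34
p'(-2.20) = 184.07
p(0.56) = 3.97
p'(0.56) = 7.52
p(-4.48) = -1259.16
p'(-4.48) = 921.48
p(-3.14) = -399.84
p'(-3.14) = 404.61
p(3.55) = 227.72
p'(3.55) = 149.11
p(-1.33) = -28.50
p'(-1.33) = 64.49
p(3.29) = 190.27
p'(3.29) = 138.65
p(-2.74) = -260.00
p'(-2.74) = 297.95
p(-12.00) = -36598.00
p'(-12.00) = 10850.00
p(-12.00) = -36598.00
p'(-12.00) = 10850.00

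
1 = 1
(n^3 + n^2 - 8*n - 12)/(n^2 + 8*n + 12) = (n^2 - n - 6)/(n + 6)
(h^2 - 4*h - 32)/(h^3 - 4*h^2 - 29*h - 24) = (h + 4)/(h^2 + 4*h + 3)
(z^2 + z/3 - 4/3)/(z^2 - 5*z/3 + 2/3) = (3*z + 4)/(3*z - 2)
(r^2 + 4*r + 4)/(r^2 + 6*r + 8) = (r + 2)/(r + 4)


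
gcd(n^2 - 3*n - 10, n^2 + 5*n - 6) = 1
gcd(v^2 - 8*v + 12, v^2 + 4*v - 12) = v - 2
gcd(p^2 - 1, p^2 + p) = p + 1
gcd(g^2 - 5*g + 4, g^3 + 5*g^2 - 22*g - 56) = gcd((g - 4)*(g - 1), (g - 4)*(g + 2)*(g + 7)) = g - 4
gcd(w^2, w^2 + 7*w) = w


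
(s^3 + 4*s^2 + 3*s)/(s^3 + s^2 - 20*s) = (s^2 + 4*s + 3)/(s^2 + s - 20)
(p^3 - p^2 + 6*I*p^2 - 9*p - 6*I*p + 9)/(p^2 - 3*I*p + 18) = (p^2 + p*(-1 + 3*I) - 3*I)/(p - 6*I)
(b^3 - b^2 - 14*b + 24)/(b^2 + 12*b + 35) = (b^3 - b^2 - 14*b + 24)/(b^2 + 12*b + 35)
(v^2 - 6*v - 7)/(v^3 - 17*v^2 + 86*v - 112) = (v + 1)/(v^2 - 10*v + 16)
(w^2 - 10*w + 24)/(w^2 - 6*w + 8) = (w - 6)/(w - 2)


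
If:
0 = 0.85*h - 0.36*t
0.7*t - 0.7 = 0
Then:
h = 0.42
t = 1.00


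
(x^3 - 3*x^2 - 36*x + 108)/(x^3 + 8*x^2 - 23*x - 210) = (x^2 - 9*x + 18)/(x^2 + 2*x - 35)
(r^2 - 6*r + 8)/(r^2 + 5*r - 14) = (r - 4)/(r + 7)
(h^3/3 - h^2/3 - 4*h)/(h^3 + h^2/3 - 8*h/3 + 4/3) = h*(h^2 - h - 12)/(3*h^3 + h^2 - 8*h + 4)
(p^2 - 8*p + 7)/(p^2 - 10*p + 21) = (p - 1)/(p - 3)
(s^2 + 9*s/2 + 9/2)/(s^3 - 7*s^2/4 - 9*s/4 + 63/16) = 8*(s + 3)/(8*s^2 - 26*s + 21)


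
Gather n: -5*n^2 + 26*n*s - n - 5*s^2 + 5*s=-5*n^2 + n*(26*s - 1) - 5*s^2 + 5*s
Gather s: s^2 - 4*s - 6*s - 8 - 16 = s^2 - 10*s - 24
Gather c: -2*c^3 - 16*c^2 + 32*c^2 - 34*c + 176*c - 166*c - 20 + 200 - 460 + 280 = -2*c^3 + 16*c^2 - 24*c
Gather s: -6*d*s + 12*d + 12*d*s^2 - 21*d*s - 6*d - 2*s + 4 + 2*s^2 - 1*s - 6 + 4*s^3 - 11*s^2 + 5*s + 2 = 6*d + 4*s^3 + s^2*(12*d - 9) + s*(2 - 27*d)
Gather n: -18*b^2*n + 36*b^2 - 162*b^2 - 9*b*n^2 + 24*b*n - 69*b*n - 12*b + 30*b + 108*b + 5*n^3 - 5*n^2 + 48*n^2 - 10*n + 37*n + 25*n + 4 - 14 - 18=-126*b^2 + 126*b + 5*n^3 + n^2*(43 - 9*b) + n*(-18*b^2 - 45*b + 52) - 28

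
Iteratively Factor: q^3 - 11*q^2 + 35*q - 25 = (q - 5)*(q^2 - 6*q + 5) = (q - 5)^2*(q - 1)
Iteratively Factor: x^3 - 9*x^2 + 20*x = (x)*(x^2 - 9*x + 20) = x*(x - 5)*(x - 4)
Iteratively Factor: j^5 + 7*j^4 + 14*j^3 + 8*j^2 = (j + 2)*(j^4 + 5*j^3 + 4*j^2) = (j + 1)*(j + 2)*(j^3 + 4*j^2) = (j + 1)*(j + 2)*(j + 4)*(j^2) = j*(j + 1)*(j + 2)*(j + 4)*(j)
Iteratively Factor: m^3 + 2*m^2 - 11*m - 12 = (m + 1)*(m^2 + m - 12) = (m - 3)*(m + 1)*(m + 4)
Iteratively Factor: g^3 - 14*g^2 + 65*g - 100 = (g - 5)*(g^2 - 9*g + 20) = (g - 5)^2*(g - 4)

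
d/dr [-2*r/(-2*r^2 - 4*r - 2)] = (1 - r)/(r^3 + 3*r^2 + 3*r + 1)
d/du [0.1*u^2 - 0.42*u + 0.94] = 0.2*u - 0.42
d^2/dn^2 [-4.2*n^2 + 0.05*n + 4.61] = -8.40000000000000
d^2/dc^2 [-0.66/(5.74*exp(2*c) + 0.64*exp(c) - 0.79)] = (-0.66*(11.48*exp(c) + 0.64)*(22.96*exp(c) + 1.28)*exp(c) + (15.1536*exp(c) + 0.4224)*(5.74*exp(2*c) + 0.64*exp(c) - 0.79))*exp(c)/(5.74*exp(2*c) + 0.64*exp(c) - 0.79)^3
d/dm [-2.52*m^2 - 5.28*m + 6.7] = -5.04*m - 5.28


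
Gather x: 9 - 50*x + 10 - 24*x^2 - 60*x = -24*x^2 - 110*x + 19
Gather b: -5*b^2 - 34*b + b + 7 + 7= -5*b^2 - 33*b + 14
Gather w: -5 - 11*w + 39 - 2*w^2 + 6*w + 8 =-2*w^2 - 5*w + 42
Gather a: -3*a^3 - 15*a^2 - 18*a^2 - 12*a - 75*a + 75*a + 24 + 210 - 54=-3*a^3 - 33*a^2 - 12*a + 180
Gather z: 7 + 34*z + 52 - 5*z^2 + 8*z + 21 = -5*z^2 + 42*z + 80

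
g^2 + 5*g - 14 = (g - 2)*(g + 7)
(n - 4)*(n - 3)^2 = n^3 - 10*n^2 + 33*n - 36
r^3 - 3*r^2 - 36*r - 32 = (r - 8)*(r + 1)*(r + 4)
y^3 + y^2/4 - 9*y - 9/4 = (y - 3)*(y + 1/4)*(y + 3)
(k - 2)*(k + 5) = k^2 + 3*k - 10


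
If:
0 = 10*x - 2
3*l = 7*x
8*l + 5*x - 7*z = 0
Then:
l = 7/15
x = 1/5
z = 71/105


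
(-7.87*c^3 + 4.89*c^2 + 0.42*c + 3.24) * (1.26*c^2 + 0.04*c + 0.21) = -9.9162*c^5 + 5.8466*c^4 - 0.9279*c^3 + 5.1261*c^2 + 0.2178*c + 0.6804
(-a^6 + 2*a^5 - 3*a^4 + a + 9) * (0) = 0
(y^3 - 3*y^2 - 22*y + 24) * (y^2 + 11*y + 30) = y^5 + 8*y^4 - 25*y^3 - 308*y^2 - 396*y + 720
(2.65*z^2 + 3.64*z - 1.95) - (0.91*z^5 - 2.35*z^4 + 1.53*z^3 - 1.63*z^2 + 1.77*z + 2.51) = -0.91*z^5 + 2.35*z^4 - 1.53*z^3 + 4.28*z^2 + 1.87*z - 4.46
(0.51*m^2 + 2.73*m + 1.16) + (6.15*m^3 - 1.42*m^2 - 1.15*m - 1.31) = 6.15*m^3 - 0.91*m^2 + 1.58*m - 0.15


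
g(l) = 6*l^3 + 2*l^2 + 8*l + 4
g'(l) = 18*l^2 + 4*l + 8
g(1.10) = 23.21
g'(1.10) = 34.18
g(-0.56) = -0.91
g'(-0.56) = 11.40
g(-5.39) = -920.56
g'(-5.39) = 509.38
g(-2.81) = -135.82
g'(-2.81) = 138.89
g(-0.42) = 0.55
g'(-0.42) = 9.50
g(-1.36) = -18.27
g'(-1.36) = 35.85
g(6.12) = 1503.19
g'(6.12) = 706.66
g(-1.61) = -28.74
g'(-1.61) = 48.22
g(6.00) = 1420.00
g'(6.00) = 680.00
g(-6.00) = -1268.00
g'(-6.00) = 632.00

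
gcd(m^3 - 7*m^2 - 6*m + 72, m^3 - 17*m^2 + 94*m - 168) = m^2 - 10*m + 24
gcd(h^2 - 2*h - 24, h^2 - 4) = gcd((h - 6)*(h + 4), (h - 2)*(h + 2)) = 1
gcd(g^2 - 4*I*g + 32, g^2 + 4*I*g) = g + 4*I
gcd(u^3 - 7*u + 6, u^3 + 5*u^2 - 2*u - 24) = u^2 + u - 6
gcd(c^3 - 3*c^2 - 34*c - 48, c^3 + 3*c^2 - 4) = c + 2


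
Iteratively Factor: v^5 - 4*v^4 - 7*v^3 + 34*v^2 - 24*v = (v - 4)*(v^4 - 7*v^2 + 6*v) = v*(v - 4)*(v^3 - 7*v + 6) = v*(v - 4)*(v + 3)*(v^2 - 3*v + 2) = v*(v - 4)*(v - 1)*(v + 3)*(v - 2)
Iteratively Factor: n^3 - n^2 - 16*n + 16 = (n - 1)*(n^2 - 16) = (n - 1)*(n + 4)*(n - 4)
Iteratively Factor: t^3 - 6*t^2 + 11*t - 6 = (t - 1)*(t^2 - 5*t + 6) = (t - 3)*(t - 1)*(t - 2)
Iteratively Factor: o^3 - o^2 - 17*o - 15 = (o + 1)*(o^2 - 2*o - 15) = (o - 5)*(o + 1)*(o + 3)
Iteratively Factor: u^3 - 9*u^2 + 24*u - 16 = (u - 1)*(u^2 - 8*u + 16) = (u - 4)*(u - 1)*(u - 4)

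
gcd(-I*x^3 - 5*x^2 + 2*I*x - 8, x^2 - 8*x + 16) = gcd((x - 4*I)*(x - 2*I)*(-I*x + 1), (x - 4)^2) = 1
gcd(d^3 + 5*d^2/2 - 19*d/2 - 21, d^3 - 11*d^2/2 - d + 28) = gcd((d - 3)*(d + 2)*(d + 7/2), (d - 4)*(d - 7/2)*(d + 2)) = d + 2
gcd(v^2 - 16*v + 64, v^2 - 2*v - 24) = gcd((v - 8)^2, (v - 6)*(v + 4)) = 1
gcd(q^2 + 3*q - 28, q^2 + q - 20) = q - 4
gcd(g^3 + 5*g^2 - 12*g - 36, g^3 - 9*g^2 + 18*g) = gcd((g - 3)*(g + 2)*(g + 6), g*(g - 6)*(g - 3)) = g - 3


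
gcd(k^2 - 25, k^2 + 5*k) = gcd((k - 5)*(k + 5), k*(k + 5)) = k + 5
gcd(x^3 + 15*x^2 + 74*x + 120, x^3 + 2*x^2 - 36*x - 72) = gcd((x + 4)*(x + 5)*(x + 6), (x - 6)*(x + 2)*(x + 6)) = x + 6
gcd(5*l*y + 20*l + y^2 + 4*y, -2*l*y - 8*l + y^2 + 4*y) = y + 4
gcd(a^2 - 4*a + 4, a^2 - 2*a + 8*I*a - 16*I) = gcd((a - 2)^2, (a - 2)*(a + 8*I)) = a - 2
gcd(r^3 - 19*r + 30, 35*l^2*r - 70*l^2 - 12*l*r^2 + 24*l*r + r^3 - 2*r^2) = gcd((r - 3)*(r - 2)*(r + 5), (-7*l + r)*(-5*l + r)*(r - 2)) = r - 2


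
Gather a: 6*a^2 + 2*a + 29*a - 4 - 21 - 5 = 6*a^2 + 31*a - 30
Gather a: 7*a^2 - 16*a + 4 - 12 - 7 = 7*a^2 - 16*a - 15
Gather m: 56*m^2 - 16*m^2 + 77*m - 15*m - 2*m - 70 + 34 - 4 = 40*m^2 + 60*m - 40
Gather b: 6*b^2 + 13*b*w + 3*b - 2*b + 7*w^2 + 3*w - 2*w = 6*b^2 + b*(13*w + 1) + 7*w^2 + w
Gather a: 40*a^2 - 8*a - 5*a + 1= 40*a^2 - 13*a + 1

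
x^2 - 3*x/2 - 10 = (x - 4)*(x + 5/2)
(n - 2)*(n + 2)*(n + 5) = n^3 + 5*n^2 - 4*n - 20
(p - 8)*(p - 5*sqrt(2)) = p^2 - 8*p - 5*sqrt(2)*p + 40*sqrt(2)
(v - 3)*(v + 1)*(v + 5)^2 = v^4 + 8*v^3 + 2*v^2 - 80*v - 75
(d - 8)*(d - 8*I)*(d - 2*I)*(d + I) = d^4 - 8*d^3 - 9*I*d^3 - 6*d^2 + 72*I*d^2 + 48*d - 16*I*d + 128*I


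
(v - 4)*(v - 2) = v^2 - 6*v + 8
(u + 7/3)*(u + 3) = u^2 + 16*u/3 + 7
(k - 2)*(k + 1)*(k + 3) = k^3 + 2*k^2 - 5*k - 6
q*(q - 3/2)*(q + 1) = q^3 - q^2/2 - 3*q/2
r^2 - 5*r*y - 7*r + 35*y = (r - 7)*(r - 5*y)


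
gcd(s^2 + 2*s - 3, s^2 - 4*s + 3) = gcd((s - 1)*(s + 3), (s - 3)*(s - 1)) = s - 1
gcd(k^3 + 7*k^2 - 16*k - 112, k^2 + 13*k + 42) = k + 7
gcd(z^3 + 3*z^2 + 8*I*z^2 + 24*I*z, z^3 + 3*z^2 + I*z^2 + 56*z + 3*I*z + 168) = z^2 + z*(3 + 8*I) + 24*I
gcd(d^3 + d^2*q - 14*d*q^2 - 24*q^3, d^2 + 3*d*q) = d + 3*q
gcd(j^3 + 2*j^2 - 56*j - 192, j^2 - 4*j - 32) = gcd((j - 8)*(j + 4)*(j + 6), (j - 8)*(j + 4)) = j^2 - 4*j - 32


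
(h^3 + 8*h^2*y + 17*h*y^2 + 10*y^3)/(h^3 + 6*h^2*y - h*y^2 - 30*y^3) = (-h^2 - 3*h*y - 2*y^2)/(-h^2 - h*y + 6*y^2)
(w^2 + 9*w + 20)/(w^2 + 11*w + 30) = (w + 4)/(w + 6)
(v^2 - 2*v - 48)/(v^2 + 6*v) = (v - 8)/v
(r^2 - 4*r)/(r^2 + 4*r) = (r - 4)/(r + 4)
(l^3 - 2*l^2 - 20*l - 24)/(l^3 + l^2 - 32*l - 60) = (l + 2)/(l + 5)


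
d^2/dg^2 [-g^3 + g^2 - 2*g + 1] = 2 - 6*g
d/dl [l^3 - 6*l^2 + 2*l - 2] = 3*l^2 - 12*l + 2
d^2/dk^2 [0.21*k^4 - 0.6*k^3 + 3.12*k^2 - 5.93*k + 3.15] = 2.52*k^2 - 3.6*k + 6.24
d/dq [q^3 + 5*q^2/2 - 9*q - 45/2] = 3*q^2 + 5*q - 9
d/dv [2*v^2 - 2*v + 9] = 4*v - 2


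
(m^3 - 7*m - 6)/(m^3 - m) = (m^2 - m - 6)/(m*(m - 1))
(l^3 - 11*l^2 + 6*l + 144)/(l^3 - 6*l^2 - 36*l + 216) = (l^2 - 5*l - 24)/(l^2 - 36)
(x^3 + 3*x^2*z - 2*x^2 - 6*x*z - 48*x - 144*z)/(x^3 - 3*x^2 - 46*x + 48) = (x + 3*z)/(x - 1)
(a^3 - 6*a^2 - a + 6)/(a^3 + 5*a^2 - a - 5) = (a - 6)/(a + 5)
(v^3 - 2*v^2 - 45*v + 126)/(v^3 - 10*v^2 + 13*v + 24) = (v^2 + v - 42)/(v^2 - 7*v - 8)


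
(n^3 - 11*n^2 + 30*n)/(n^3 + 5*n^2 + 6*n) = (n^2 - 11*n + 30)/(n^2 + 5*n + 6)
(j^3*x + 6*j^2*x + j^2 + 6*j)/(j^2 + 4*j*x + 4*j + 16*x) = j*(j^2*x + 6*j*x + j + 6)/(j^2 + 4*j*x + 4*j + 16*x)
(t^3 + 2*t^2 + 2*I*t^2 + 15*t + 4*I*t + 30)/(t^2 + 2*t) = t + 2*I + 15/t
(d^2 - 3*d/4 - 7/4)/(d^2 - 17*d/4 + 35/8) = 2*(d + 1)/(2*d - 5)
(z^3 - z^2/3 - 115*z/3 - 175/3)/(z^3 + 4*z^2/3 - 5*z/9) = 3*(z^2 - 2*z - 35)/(z*(3*z - 1))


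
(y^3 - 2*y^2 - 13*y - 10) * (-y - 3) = -y^4 - y^3 + 19*y^2 + 49*y + 30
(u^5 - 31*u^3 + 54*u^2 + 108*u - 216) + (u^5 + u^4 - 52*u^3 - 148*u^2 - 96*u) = 2*u^5 + u^4 - 83*u^3 - 94*u^2 + 12*u - 216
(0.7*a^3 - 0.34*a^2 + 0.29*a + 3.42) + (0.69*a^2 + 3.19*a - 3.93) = 0.7*a^3 + 0.35*a^2 + 3.48*a - 0.51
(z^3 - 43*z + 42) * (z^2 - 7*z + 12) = z^5 - 7*z^4 - 31*z^3 + 343*z^2 - 810*z + 504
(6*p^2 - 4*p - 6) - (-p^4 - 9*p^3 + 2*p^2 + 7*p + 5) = p^4 + 9*p^3 + 4*p^2 - 11*p - 11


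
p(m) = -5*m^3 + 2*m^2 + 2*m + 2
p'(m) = -15*m^2 + 4*m + 2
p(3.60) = -198.16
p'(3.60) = -178.00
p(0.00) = 2.00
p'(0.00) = 2.00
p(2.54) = -61.95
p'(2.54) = -84.61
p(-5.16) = 731.87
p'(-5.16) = -418.02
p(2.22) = -38.41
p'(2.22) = -63.05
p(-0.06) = 1.89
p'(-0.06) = 1.71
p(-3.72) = 279.63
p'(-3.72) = -220.46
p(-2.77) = 118.08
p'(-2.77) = -124.17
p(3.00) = -109.00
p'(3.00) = -121.00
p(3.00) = -109.00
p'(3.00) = -121.00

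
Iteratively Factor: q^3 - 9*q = (q)*(q^2 - 9) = q*(q - 3)*(q + 3)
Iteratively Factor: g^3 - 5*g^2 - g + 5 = (g + 1)*(g^2 - 6*g + 5) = (g - 1)*(g + 1)*(g - 5)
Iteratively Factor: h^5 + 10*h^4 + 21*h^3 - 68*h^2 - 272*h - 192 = (h + 4)*(h^4 + 6*h^3 - 3*h^2 - 56*h - 48) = (h + 1)*(h + 4)*(h^3 + 5*h^2 - 8*h - 48) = (h + 1)*(h + 4)^2*(h^2 + h - 12) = (h - 3)*(h + 1)*(h + 4)^2*(h + 4)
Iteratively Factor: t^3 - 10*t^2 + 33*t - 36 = (t - 3)*(t^2 - 7*t + 12) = (t - 3)^2*(t - 4)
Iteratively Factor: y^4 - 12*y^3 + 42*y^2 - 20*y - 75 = (y - 3)*(y^3 - 9*y^2 + 15*y + 25) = (y - 3)*(y + 1)*(y^2 - 10*y + 25) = (y - 5)*(y - 3)*(y + 1)*(y - 5)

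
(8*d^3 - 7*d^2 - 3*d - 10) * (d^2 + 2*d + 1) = 8*d^5 + 9*d^4 - 9*d^3 - 23*d^2 - 23*d - 10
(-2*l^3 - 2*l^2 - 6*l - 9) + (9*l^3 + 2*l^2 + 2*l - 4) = 7*l^3 - 4*l - 13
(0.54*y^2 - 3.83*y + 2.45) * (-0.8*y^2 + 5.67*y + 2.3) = -0.432*y^4 + 6.1258*y^3 - 22.4341*y^2 + 5.0825*y + 5.635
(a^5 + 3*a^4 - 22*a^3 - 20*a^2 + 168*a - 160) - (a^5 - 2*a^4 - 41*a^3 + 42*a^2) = 5*a^4 + 19*a^3 - 62*a^2 + 168*a - 160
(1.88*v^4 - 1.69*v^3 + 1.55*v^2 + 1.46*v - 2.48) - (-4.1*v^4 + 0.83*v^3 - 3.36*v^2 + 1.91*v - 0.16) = 5.98*v^4 - 2.52*v^3 + 4.91*v^2 - 0.45*v - 2.32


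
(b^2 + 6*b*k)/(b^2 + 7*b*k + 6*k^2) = b/(b + k)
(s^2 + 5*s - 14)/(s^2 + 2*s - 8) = (s + 7)/(s + 4)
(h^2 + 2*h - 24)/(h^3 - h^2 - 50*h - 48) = (h - 4)/(h^2 - 7*h - 8)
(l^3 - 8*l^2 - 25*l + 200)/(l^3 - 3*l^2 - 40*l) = (l - 5)/l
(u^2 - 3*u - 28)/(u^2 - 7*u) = (u + 4)/u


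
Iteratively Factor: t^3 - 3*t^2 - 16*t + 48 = (t - 3)*(t^2 - 16) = (t - 4)*(t - 3)*(t + 4)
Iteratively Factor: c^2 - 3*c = (c - 3)*(c)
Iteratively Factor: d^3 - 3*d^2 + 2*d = (d - 1)*(d^2 - 2*d) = d*(d - 1)*(d - 2)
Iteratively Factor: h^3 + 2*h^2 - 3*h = (h + 3)*(h^2 - h) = (h - 1)*(h + 3)*(h)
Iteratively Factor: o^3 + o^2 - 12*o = (o)*(o^2 + o - 12) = o*(o - 3)*(o + 4)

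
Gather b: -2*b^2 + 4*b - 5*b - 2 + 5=-2*b^2 - b + 3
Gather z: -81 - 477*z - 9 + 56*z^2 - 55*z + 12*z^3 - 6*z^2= 12*z^3 + 50*z^2 - 532*z - 90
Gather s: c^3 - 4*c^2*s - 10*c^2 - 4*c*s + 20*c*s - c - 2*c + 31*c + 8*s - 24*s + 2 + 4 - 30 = c^3 - 10*c^2 + 28*c + s*(-4*c^2 + 16*c - 16) - 24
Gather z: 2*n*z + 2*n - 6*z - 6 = 2*n + z*(2*n - 6) - 6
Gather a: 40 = 40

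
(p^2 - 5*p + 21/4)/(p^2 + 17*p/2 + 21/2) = (4*p^2 - 20*p + 21)/(2*(2*p^2 + 17*p + 21))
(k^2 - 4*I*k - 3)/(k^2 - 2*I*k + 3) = (k - I)/(k + I)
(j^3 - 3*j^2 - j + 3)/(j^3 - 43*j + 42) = (j^2 - 2*j - 3)/(j^2 + j - 42)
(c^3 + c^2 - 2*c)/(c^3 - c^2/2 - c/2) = 2*(c + 2)/(2*c + 1)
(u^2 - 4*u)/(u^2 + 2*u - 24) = u/(u + 6)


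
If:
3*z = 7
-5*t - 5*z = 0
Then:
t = -7/3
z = 7/3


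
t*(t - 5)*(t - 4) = t^3 - 9*t^2 + 20*t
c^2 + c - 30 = (c - 5)*(c + 6)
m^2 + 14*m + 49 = (m + 7)^2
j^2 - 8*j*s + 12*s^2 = (j - 6*s)*(j - 2*s)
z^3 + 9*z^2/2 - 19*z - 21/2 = (z - 3)*(z + 1/2)*(z + 7)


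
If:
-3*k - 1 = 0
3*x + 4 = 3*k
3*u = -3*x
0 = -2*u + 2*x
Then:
No Solution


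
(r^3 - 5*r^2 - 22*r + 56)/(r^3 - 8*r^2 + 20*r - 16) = (r^2 - 3*r - 28)/(r^2 - 6*r + 8)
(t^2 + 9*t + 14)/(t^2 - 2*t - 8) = (t + 7)/(t - 4)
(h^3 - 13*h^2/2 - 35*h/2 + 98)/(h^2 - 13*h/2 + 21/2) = (h^2 - 3*h - 28)/(h - 3)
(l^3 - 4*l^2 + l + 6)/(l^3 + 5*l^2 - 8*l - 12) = (l - 3)/(l + 6)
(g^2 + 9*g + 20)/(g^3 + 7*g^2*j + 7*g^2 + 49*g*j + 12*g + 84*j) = (g + 5)/(g^2 + 7*g*j + 3*g + 21*j)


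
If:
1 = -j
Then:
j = -1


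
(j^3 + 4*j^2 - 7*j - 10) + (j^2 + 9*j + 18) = j^3 + 5*j^2 + 2*j + 8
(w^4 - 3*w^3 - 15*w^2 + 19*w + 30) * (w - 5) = w^5 - 8*w^4 + 94*w^2 - 65*w - 150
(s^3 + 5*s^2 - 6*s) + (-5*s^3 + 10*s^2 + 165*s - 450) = -4*s^3 + 15*s^2 + 159*s - 450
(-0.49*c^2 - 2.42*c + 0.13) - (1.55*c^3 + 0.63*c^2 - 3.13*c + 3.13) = -1.55*c^3 - 1.12*c^2 + 0.71*c - 3.0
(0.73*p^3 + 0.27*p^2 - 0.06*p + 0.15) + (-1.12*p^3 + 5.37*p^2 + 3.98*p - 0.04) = -0.39*p^3 + 5.64*p^2 + 3.92*p + 0.11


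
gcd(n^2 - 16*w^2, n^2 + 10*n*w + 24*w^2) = n + 4*w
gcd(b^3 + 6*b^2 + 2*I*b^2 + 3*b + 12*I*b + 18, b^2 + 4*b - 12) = b + 6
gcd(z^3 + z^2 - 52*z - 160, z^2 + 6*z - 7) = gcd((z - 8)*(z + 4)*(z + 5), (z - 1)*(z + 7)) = 1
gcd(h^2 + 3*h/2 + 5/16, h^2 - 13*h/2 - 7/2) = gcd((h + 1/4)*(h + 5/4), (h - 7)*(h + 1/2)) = 1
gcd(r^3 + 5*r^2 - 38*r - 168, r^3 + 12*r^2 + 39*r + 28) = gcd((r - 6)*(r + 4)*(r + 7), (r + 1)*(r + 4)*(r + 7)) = r^2 + 11*r + 28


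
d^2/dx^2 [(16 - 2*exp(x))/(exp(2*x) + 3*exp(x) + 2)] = 2*(-exp(4*x) + 35*exp(3*x) + 84*exp(2*x) + 14*exp(x) - 52)*exp(x)/(exp(6*x) + 9*exp(5*x) + 33*exp(4*x) + 63*exp(3*x) + 66*exp(2*x) + 36*exp(x) + 8)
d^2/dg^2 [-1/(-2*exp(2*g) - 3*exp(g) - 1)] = (2*(4*exp(g) + 3)^2*exp(g) - (8*exp(g) + 3)*(2*exp(2*g) + 3*exp(g) + 1))*exp(g)/(2*exp(2*g) + 3*exp(g) + 1)^3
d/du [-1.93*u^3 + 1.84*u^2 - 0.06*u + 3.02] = -5.79*u^2 + 3.68*u - 0.06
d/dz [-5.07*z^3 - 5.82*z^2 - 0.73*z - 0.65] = -15.21*z^2 - 11.64*z - 0.73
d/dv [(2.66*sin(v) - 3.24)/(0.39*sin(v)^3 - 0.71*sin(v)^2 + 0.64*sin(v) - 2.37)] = (-2.0748*sin(v)^3 + 5.6794*sin(v)^2 - 4.6008*sin(v) - 4.2306)*cos(v)/(0.1521*sin(v)^6 - 0.5538*sin(v)^5 + 1.0033*sin(v)^4 - 2.7574*sin(v)^3 + 3.775*sin(v)^2 - 3.0336*sin(v) + 5.6169)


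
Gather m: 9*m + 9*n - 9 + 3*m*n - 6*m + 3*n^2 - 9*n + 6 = m*(3*n + 3) + 3*n^2 - 3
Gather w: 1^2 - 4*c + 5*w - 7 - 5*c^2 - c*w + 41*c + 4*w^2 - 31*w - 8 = -5*c^2 + 37*c + 4*w^2 + w*(-c - 26) - 14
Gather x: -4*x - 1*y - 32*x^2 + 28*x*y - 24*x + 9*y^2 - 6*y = -32*x^2 + x*(28*y - 28) + 9*y^2 - 7*y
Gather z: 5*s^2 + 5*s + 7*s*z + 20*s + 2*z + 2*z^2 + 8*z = 5*s^2 + 25*s + 2*z^2 + z*(7*s + 10)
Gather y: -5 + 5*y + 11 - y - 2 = 4*y + 4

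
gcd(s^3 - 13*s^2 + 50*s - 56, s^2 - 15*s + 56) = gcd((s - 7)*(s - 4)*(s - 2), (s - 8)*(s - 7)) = s - 7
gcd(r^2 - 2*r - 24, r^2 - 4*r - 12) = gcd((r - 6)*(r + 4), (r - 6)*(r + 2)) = r - 6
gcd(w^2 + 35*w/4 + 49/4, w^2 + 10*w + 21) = w + 7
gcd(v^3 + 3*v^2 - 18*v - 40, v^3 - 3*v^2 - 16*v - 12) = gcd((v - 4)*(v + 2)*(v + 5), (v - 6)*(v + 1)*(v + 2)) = v + 2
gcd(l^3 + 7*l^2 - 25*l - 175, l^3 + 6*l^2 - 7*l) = l + 7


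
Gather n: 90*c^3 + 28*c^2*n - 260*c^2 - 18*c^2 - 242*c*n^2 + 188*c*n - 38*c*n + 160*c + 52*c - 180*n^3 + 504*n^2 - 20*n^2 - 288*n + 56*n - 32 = 90*c^3 - 278*c^2 + 212*c - 180*n^3 + n^2*(484 - 242*c) + n*(28*c^2 + 150*c - 232) - 32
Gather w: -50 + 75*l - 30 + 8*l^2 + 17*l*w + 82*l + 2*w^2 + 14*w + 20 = 8*l^2 + 157*l + 2*w^2 + w*(17*l + 14) - 60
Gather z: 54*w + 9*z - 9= 54*w + 9*z - 9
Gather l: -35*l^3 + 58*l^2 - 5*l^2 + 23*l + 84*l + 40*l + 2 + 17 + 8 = -35*l^3 + 53*l^2 + 147*l + 27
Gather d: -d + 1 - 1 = -d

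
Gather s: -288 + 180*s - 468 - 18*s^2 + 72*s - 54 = -18*s^2 + 252*s - 810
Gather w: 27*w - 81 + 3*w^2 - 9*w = 3*w^2 + 18*w - 81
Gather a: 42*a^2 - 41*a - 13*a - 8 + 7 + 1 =42*a^2 - 54*a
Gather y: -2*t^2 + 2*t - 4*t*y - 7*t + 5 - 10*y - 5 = -2*t^2 - 5*t + y*(-4*t - 10)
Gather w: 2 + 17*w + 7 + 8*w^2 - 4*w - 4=8*w^2 + 13*w + 5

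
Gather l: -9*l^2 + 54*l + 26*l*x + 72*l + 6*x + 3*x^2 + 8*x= -9*l^2 + l*(26*x + 126) + 3*x^2 + 14*x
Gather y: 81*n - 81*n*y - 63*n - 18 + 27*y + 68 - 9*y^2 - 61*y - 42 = 18*n - 9*y^2 + y*(-81*n - 34) + 8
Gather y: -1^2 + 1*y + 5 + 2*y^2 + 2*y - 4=2*y^2 + 3*y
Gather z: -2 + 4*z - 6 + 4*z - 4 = 8*z - 12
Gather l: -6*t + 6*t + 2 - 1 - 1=0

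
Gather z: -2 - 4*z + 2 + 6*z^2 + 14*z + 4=6*z^2 + 10*z + 4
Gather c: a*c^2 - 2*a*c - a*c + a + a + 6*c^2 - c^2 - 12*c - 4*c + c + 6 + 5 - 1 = 2*a + c^2*(a + 5) + c*(-3*a - 15) + 10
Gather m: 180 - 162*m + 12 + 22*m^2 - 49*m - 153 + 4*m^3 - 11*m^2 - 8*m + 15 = 4*m^3 + 11*m^2 - 219*m + 54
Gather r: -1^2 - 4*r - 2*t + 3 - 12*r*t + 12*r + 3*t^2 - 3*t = r*(8 - 12*t) + 3*t^2 - 5*t + 2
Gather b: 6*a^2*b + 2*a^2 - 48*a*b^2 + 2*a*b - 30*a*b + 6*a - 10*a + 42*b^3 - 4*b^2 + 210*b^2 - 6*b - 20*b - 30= 2*a^2 - 4*a + 42*b^3 + b^2*(206 - 48*a) + b*(6*a^2 - 28*a - 26) - 30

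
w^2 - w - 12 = (w - 4)*(w + 3)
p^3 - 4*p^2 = p^2*(p - 4)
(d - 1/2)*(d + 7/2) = d^2 + 3*d - 7/4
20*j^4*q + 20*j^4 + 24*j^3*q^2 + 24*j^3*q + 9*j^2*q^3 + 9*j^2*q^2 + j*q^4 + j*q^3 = (2*j + q)^2*(5*j + q)*(j*q + j)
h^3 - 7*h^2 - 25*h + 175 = (h - 7)*(h - 5)*(h + 5)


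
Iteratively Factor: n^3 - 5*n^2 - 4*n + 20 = (n + 2)*(n^2 - 7*n + 10) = (n - 5)*(n + 2)*(n - 2)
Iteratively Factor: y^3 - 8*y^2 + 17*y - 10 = (y - 2)*(y^2 - 6*y + 5) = (y - 5)*(y - 2)*(y - 1)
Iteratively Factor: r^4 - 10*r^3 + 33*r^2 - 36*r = (r - 3)*(r^3 - 7*r^2 + 12*r) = (r - 4)*(r - 3)*(r^2 - 3*r) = (r - 4)*(r - 3)^2*(r)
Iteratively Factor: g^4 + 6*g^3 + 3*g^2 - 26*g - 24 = (g + 3)*(g^3 + 3*g^2 - 6*g - 8) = (g - 2)*(g + 3)*(g^2 + 5*g + 4) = (g - 2)*(g + 1)*(g + 3)*(g + 4)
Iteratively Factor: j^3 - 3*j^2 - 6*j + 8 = (j - 4)*(j^2 + j - 2) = (j - 4)*(j + 2)*(j - 1)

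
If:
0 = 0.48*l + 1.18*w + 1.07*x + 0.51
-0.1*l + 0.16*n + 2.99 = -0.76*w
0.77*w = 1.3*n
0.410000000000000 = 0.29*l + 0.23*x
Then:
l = -2.34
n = -2.23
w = -3.77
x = 4.73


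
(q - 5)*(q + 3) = q^2 - 2*q - 15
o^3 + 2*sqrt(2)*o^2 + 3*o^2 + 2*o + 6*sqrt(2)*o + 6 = (o + 3)*(o + sqrt(2))^2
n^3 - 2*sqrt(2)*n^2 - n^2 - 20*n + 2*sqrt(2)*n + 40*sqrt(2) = (n - 5)*(n + 4)*(n - 2*sqrt(2))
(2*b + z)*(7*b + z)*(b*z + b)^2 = 14*b^4*z^2 + 28*b^4*z + 14*b^4 + 9*b^3*z^3 + 18*b^3*z^2 + 9*b^3*z + b^2*z^4 + 2*b^2*z^3 + b^2*z^2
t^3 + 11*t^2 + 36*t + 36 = (t + 2)*(t + 3)*(t + 6)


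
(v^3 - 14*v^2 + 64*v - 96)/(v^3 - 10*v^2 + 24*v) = (v - 4)/v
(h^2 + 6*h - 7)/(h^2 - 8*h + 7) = (h + 7)/(h - 7)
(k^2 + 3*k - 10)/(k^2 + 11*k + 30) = (k - 2)/(k + 6)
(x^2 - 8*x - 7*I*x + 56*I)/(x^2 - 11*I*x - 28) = (x - 8)/(x - 4*I)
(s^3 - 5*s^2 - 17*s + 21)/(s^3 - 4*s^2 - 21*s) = (s - 1)/s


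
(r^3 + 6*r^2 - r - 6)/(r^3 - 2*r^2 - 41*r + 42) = (r + 1)/(r - 7)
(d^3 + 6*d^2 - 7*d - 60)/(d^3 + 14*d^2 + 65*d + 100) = (d - 3)/(d + 5)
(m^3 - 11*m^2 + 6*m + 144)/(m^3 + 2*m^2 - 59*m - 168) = (m - 6)/(m + 7)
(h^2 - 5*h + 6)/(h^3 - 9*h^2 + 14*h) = (h - 3)/(h*(h - 7))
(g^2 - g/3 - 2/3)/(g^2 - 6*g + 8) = (3*g^2 - g - 2)/(3*(g^2 - 6*g + 8))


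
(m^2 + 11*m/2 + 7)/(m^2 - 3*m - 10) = (m + 7/2)/(m - 5)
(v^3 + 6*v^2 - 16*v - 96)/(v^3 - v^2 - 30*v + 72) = (v + 4)/(v - 3)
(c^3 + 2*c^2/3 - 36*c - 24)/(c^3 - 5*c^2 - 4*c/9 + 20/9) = 3*(c^2 - 36)/(3*c^2 - 17*c + 10)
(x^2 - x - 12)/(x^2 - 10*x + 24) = (x + 3)/(x - 6)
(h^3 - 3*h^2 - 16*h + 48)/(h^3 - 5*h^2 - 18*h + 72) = (h - 4)/(h - 6)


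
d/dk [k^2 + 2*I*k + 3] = 2*k + 2*I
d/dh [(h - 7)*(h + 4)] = 2*h - 3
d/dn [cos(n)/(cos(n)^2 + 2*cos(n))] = sin(n)/(cos(n) + 2)^2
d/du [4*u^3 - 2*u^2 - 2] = 4*u*(3*u - 1)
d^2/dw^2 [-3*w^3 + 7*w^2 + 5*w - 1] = 14 - 18*w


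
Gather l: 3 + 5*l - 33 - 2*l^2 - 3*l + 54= -2*l^2 + 2*l + 24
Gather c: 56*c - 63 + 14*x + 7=56*c + 14*x - 56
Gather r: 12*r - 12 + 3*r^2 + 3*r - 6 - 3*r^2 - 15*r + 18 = 0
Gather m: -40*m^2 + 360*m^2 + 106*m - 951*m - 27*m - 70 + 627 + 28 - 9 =320*m^2 - 872*m + 576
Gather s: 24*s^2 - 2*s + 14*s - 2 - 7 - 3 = 24*s^2 + 12*s - 12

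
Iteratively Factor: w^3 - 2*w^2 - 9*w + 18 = (w - 2)*(w^2 - 9) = (w - 2)*(w + 3)*(w - 3)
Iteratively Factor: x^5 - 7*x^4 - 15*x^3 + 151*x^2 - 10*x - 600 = (x + 2)*(x^4 - 9*x^3 + 3*x^2 + 145*x - 300) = (x + 2)*(x + 4)*(x^3 - 13*x^2 + 55*x - 75) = (x - 3)*(x + 2)*(x + 4)*(x^2 - 10*x + 25) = (x - 5)*(x - 3)*(x + 2)*(x + 4)*(x - 5)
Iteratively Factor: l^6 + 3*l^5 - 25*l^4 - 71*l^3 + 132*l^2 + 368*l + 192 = (l + 1)*(l^5 + 2*l^4 - 27*l^3 - 44*l^2 + 176*l + 192) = (l - 3)*(l + 1)*(l^4 + 5*l^3 - 12*l^2 - 80*l - 64) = (l - 3)*(l + 1)*(l + 4)*(l^3 + l^2 - 16*l - 16) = (l - 3)*(l + 1)*(l + 4)^2*(l^2 - 3*l - 4) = (l - 3)*(l + 1)^2*(l + 4)^2*(l - 4)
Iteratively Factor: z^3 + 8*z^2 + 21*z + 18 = (z + 3)*(z^2 + 5*z + 6) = (z + 3)^2*(z + 2)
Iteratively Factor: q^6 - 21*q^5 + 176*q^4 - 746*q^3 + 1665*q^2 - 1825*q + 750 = (q - 1)*(q^5 - 20*q^4 + 156*q^3 - 590*q^2 + 1075*q - 750) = (q - 5)*(q - 1)*(q^4 - 15*q^3 + 81*q^2 - 185*q + 150) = (q - 5)^2*(q - 1)*(q^3 - 10*q^2 + 31*q - 30) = (q - 5)^2*(q - 2)*(q - 1)*(q^2 - 8*q + 15) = (q - 5)^2*(q - 3)*(q - 2)*(q - 1)*(q - 5)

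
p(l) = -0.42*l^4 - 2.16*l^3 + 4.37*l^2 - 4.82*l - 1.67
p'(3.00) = -82.28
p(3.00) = -69.14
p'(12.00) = -3736.10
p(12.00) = -11871.83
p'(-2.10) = -36.19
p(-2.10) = 39.56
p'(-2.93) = -43.80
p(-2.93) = 73.35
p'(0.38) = -2.53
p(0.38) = -3.00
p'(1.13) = -5.64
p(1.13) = -5.34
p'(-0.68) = -13.23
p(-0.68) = 4.22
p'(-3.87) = -38.32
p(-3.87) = 113.42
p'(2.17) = -33.53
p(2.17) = -22.94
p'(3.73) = -149.56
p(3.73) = -152.24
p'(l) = -1.68*l^3 - 6.48*l^2 + 8.74*l - 4.82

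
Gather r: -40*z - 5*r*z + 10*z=-5*r*z - 30*z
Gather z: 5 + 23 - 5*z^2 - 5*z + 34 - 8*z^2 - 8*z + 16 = -13*z^2 - 13*z + 78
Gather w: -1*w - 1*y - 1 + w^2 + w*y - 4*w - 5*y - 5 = w^2 + w*(y - 5) - 6*y - 6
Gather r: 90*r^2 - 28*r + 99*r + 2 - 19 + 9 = 90*r^2 + 71*r - 8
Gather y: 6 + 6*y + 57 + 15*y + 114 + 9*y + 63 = 30*y + 240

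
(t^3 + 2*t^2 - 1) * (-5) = -5*t^3 - 10*t^2 + 5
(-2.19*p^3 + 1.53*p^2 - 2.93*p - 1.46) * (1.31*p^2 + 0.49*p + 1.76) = -2.8689*p^5 + 0.9312*p^4 - 6.943*p^3 - 0.6555*p^2 - 5.8722*p - 2.5696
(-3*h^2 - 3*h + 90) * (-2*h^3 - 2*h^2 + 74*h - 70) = 6*h^5 + 12*h^4 - 396*h^3 - 192*h^2 + 6870*h - 6300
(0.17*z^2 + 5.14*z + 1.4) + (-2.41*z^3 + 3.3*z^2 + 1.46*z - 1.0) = -2.41*z^3 + 3.47*z^2 + 6.6*z + 0.4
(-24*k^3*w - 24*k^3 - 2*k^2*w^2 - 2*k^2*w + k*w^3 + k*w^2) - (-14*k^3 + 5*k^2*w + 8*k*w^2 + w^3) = -24*k^3*w - 10*k^3 - 2*k^2*w^2 - 7*k^2*w + k*w^3 - 7*k*w^2 - w^3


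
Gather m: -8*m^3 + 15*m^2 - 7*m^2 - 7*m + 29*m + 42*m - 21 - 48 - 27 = -8*m^3 + 8*m^2 + 64*m - 96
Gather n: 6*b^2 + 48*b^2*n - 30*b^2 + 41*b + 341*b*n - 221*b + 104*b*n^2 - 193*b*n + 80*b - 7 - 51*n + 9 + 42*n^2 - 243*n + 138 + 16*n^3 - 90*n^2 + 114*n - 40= -24*b^2 - 100*b + 16*n^3 + n^2*(104*b - 48) + n*(48*b^2 + 148*b - 180) + 100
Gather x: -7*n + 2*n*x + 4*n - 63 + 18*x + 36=-3*n + x*(2*n + 18) - 27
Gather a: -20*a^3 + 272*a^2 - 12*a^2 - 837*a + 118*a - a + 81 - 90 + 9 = -20*a^3 + 260*a^2 - 720*a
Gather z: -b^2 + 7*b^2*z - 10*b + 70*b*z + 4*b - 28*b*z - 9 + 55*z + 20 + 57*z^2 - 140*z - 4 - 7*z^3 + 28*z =-b^2 - 6*b - 7*z^3 + 57*z^2 + z*(7*b^2 + 42*b - 57) + 7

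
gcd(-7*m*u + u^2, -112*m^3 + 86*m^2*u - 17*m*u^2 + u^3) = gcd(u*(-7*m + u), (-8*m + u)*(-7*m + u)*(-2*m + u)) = -7*m + u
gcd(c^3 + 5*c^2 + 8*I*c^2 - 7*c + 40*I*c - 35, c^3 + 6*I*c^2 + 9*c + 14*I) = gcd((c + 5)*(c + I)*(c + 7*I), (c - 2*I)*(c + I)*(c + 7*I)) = c^2 + 8*I*c - 7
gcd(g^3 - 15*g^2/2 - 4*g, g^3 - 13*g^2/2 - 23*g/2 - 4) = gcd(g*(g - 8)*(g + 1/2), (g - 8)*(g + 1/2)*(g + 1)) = g^2 - 15*g/2 - 4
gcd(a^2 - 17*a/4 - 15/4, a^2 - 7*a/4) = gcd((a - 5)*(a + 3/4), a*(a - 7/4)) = 1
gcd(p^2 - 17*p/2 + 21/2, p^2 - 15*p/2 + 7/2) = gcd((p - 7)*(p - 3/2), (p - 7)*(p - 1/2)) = p - 7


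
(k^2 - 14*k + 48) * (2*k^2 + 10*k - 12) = 2*k^4 - 18*k^3 - 56*k^2 + 648*k - 576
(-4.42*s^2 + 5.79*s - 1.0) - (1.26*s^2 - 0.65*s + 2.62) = -5.68*s^2 + 6.44*s - 3.62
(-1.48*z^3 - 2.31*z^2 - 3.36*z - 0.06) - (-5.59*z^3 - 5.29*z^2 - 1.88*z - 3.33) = 4.11*z^3 + 2.98*z^2 - 1.48*z + 3.27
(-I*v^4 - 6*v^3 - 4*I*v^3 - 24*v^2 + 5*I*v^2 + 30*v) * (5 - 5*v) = 5*I*v^5 + 30*v^4 + 15*I*v^4 + 90*v^3 - 45*I*v^3 - 270*v^2 + 25*I*v^2 + 150*v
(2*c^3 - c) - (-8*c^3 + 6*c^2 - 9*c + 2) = 10*c^3 - 6*c^2 + 8*c - 2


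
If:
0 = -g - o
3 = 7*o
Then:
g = -3/7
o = 3/7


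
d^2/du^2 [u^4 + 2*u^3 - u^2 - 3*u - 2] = 12*u^2 + 12*u - 2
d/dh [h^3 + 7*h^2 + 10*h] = 3*h^2 + 14*h + 10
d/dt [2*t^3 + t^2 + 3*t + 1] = 6*t^2 + 2*t + 3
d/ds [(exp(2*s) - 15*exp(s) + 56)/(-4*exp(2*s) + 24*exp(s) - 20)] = 3*(-3*exp(2*s) + 34*exp(s) - 87)*exp(s)/(4*(exp(4*s) - 12*exp(3*s) + 46*exp(2*s) - 60*exp(s) + 25))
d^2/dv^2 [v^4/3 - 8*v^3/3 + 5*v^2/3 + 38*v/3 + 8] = 4*v^2 - 16*v + 10/3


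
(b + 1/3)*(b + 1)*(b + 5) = b^3 + 19*b^2/3 + 7*b + 5/3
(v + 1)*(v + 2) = v^2 + 3*v + 2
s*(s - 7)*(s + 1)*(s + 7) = s^4 + s^3 - 49*s^2 - 49*s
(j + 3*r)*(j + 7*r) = j^2 + 10*j*r + 21*r^2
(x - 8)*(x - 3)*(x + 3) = x^3 - 8*x^2 - 9*x + 72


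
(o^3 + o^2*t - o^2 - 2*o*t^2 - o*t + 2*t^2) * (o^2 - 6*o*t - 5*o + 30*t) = o^5 - 5*o^4*t - 6*o^4 - 8*o^3*t^2 + 30*o^3*t + 5*o^3 + 12*o^2*t^3 + 48*o^2*t^2 - 25*o^2*t - 72*o*t^3 - 40*o*t^2 + 60*t^3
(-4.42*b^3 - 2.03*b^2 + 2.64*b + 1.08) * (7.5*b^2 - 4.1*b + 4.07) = -33.15*b^5 + 2.897*b^4 + 10.1336*b^3 - 10.9861*b^2 + 6.3168*b + 4.3956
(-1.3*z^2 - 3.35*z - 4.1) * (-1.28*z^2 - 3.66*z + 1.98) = 1.664*z^4 + 9.046*z^3 + 14.935*z^2 + 8.373*z - 8.118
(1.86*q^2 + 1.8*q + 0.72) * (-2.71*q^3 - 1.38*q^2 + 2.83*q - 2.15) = -5.0406*q^5 - 7.4448*q^4 + 0.828600000000001*q^3 + 0.1014*q^2 - 1.8324*q - 1.548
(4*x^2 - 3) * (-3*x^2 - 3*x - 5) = -12*x^4 - 12*x^3 - 11*x^2 + 9*x + 15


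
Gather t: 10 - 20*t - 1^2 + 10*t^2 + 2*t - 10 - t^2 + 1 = 9*t^2 - 18*t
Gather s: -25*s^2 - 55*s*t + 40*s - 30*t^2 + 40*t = -25*s^2 + s*(40 - 55*t) - 30*t^2 + 40*t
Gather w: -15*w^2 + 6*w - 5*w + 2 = -15*w^2 + w + 2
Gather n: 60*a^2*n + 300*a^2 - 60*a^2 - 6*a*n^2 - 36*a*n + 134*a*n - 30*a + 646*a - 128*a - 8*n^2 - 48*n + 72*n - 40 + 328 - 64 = 240*a^2 + 488*a + n^2*(-6*a - 8) + n*(60*a^2 + 98*a + 24) + 224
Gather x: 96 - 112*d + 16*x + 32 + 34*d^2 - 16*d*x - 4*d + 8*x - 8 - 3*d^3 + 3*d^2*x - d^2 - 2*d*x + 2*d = -3*d^3 + 33*d^2 - 114*d + x*(3*d^2 - 18*d + 24) + 120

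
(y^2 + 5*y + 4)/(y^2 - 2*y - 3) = (y + 4)/(y - 3)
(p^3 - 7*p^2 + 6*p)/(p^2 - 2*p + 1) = p*(p - 6)/(p - 1)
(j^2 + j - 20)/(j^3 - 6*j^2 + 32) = (j + 5)/(j^2 - 2*j - 8)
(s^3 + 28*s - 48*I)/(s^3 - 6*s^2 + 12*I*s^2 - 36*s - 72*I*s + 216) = (s^2 - 6*I*s - 8)/(s^2 + 6*s*(-1 + I) - 36*I)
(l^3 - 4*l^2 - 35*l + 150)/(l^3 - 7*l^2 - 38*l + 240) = (l - 5)/(l - 8)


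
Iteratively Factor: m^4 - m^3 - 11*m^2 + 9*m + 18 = (m - 2)*(m^3 + m^2 - 9*m - 9) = (m - 3)*(m - 2)*(m^2 + 4*m + 3) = (m - 3)*(m - 2)*(m + 3)*(m + 1)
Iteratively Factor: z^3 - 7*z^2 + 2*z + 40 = (z - 5)*(z^2 - 2*z - 8) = (z - 5)*(z + 2)*(z - 4)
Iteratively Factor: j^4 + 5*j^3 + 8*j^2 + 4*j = (j + 1)*(j^3 + 4*j^2 + 4*j) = (j + 1)*(j + 2)*(j^2 + 2*j) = j*(j + 1)*(j + 2)*(j + 2)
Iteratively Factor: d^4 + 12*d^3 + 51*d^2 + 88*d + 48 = (d + 1)*(d^3 + 11*d^2 + 40*d + 48) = (d + 1)*(d + 4)*(d^2 + 7*d + 12) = (d + 1)*(d + 4)^2*(d + 3)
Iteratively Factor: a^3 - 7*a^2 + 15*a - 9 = (a - 3)*(a^2 - 4*a + 3) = (a - 3)^2*(a - 1)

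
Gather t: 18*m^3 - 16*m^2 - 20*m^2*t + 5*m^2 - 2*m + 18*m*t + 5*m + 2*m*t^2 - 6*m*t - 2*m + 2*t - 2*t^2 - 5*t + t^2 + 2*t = 18*m^3 - 11*m^2 + m + t^2*(2*m - 1) + t*(-20*m^2 + 12*m - 1)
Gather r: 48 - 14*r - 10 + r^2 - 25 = r^2 - 14*r + 13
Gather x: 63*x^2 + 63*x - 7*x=63*x^2 + 56*x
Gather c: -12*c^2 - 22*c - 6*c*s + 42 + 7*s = -12*c^2 + c*(-6*s - 22) + 7*s + 42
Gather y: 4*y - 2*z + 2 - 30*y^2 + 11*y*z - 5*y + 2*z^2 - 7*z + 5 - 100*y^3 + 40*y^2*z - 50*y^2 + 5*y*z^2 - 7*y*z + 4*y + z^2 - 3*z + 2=-100*y^3 + y^2*(40*z - 80) + y*(5*z^2 + 4*z + 3) + 3*z^2 - 12*z + 9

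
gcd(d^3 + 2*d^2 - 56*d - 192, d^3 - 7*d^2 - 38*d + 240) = d^2 - 2*d - 48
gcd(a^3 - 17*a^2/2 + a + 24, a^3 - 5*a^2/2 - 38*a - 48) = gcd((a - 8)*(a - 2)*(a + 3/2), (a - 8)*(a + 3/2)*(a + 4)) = a^2 - 13*a/2 - 12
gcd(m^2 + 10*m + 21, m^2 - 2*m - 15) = m + 3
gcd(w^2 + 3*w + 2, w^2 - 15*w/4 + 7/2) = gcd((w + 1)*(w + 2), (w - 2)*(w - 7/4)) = 1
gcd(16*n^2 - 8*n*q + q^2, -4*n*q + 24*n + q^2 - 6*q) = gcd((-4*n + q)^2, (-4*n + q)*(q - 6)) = -4*n + q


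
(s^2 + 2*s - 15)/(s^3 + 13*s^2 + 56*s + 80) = (s - 3)/(s^2 + 8*s + 16)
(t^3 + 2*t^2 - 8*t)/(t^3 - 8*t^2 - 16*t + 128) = t*(t - 2)/(t^2 - 12*t + 32)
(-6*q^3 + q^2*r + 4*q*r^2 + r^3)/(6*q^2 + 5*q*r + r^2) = -q + r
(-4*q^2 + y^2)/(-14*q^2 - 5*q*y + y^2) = (-2*q + y)/(-7*q + y)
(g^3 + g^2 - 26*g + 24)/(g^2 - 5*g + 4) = g + 6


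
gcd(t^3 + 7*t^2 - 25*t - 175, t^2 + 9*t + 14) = t + 7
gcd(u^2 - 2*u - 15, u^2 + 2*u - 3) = u + 3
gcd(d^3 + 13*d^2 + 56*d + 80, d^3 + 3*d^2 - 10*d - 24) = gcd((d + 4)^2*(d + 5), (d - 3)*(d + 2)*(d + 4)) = d + 4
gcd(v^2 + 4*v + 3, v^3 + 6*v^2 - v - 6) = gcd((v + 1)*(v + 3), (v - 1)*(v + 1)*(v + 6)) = v + 1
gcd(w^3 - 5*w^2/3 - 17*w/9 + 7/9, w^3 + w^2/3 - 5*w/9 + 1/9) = w^2 + 2*w/3 - 1/3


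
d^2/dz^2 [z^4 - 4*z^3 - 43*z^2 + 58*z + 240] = 12*z^2 - 24*z - 86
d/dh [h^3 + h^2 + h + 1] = 3*h^2 + 2*h + 1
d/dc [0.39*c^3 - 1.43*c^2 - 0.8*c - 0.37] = 1.17*c^2 - 2.86*c - 0.8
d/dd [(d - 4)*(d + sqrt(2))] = 2*d - 4 + sqrt(2)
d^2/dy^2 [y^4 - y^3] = 6*y*(2*y - 1)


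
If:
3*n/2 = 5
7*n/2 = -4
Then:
No Solution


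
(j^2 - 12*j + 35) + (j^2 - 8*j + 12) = 2*j^2 - 20*j + 47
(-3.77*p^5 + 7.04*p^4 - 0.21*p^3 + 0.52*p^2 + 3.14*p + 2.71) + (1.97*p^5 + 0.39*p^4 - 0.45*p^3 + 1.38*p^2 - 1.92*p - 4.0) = -1.8*p^5 + 7.43*p^4 - 0.66*p^3 + 1.9*p^2 + 1.22*p - 1.29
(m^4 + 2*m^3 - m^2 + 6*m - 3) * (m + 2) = m^5 + 4*m^4 + 3*m^3 + 4*m^2 + 9*m - 6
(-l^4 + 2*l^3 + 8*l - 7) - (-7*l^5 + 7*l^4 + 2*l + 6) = 7*l^5 - 8*l^4 + 2*l^3 + 6*l - 13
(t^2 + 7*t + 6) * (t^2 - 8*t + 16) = t^4 - t^3 - 34*t^2 + 64*t + 96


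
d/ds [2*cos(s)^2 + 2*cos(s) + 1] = -2*sin(s) - 2*sin(2*s)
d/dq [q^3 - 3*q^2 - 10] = 3*q*(q - 2)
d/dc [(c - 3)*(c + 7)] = 2*c + 4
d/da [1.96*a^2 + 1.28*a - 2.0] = 3.92*a + 1.28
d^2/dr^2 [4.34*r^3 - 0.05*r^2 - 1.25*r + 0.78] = 26.04*r - 0.1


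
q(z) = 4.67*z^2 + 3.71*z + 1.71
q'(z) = 9.34*z + 3.71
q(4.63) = 119.00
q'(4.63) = 46.95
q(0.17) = 2.48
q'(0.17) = 5.30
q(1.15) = 12.15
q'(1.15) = 14.45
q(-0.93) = 2.30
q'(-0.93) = -4.98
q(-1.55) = 7.18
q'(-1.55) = -10.77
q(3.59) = 75.22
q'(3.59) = 37.24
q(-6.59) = 180.07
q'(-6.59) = -57.84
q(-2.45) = 20.65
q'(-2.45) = -19.17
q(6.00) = 192.09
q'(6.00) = 59.75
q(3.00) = 54.87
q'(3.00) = 31.73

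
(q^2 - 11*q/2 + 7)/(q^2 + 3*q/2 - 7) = (2*q - 7)/(2*q + 7)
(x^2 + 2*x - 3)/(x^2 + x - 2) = (x + 3)/(x + 2)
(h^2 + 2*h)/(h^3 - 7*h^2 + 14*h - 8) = h*(h + 2)/(h^3 - 7*h^2 + 14*h - 8)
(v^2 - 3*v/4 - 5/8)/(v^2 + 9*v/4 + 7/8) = (4*v - 5)/(4*v + 7)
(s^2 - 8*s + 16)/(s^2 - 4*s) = (s - 4)/s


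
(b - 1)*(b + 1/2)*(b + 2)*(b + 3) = b^4 + 9*b^3/2 + 3*b^2 - 11*b/2 - 3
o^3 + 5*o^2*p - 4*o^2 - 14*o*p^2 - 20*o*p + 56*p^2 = (o - 4)*(o - 2*p)*(o + 7*p)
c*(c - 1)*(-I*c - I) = -I*c^3 + I*c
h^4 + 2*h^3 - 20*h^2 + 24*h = h*(h - 2)^2*(h + 6)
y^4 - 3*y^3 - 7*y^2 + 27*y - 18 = (y - 3)*(y - 2)*(y - 1)*(y + 3)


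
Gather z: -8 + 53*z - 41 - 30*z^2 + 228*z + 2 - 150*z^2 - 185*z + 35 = -180*z^2 + 96*z - 12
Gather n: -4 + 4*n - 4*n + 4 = 0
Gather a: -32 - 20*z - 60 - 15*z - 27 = -35*z - 119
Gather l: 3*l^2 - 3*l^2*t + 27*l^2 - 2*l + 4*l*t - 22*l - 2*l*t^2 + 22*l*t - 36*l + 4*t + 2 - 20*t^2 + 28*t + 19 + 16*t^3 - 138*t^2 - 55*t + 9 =l^2*(30 - 3*t) + l*(-2*t^2 + 26*t - 60) + 16*t^3 - 158*t^2 - 23*t + 30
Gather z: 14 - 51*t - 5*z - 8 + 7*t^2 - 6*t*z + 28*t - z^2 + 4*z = 7*t^2 - 23*t - z^2 + z*(-6*t - 1) + 6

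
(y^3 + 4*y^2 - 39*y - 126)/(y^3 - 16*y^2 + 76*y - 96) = (y^2 + 10*y + 21)/(y^2 - 10*y + 16)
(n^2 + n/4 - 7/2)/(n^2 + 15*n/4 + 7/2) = (4*n - 7)/(4*n + 7)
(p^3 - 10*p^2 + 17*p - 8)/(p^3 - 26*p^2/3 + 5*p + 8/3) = 3*(p - 1)/(3*p + 1)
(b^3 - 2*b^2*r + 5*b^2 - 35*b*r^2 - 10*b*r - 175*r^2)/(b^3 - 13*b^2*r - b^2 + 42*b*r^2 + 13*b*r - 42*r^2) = (-b^2 - 5*b*r - 5*b - 25*r)/(-b^2 + 6*b*r + b - 6*r)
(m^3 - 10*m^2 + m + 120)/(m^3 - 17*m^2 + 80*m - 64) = (m^2 - 2*m - 15)/(m^2 - 9*m + 8)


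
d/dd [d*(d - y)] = 2*d - y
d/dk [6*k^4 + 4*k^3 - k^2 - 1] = 2*k*(12*k^2 + 6*k - 1)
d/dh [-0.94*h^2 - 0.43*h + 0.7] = -1.88*h - 0.43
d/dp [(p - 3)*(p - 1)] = 2*p - 4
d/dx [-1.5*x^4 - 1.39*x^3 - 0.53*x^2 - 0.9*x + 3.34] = -6.0*x^3 - 4.17*x^2 - 1.06*x - 0.9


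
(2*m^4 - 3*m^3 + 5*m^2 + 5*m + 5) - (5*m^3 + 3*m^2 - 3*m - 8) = 2*m^4 - 8*m^3 + 2*m^2 + 8*m + 13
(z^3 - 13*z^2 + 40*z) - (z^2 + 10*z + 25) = z^3 - 14*z^2 + 30*z - 25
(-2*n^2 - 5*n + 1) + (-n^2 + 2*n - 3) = -3*n^2 - 3*n - 2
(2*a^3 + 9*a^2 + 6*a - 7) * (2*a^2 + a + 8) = 4*a^5 + 20*a^4 + 37*a^3 + 64*a^2 + 41*a - 56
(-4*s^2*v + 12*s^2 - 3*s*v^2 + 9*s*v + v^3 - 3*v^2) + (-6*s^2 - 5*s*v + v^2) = -4*s^2*v + 6*s^2 - 3*s*v^2 + 4*s*v + v^3 - 2*v^2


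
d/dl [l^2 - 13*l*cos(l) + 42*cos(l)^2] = 13*l*sin(l) + 2*l - 42*sin(2*l) - 13*cos(l)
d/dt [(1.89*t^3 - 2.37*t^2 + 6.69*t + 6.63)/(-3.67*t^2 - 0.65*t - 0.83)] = (-6.9363*t^4 - 2.457*t^3 + 21.3867*t^2 + 52.5984*t - 1.2432)/(13.4689*t^4 + 4.771*t^3 + 6.5147*t^2 + 1.079*t + 0.6889)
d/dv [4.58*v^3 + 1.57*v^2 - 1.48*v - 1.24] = 13.74*v^2 + 3.14*v - 1.48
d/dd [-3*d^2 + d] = 1 - 6*d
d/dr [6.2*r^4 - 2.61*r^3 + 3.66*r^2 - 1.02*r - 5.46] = 24.8*r^3 - 7.83*r^2 + 7.32*r - 1.02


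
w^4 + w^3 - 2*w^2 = w^2*(w - 1)*(w + 2)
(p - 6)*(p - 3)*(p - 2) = p^3 - 11*p^2 + 36*p - 36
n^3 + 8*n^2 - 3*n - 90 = (n - 3)*(n + 5)*(n + 6)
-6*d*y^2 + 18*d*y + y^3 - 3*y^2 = y*(-6*d + y)*(y - 3)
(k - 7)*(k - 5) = k^2 - 12*k + 35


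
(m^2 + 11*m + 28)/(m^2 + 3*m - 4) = (m + 7)/(m - 1)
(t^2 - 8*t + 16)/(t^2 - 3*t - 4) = (t - 4)/(t + 1)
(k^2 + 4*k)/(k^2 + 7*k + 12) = k/(k + 3)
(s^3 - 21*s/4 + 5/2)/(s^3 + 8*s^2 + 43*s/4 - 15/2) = (s - 2)/(s + 6)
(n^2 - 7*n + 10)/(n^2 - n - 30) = (-n^2 + 7*n - 10)/(-n^2 + n + 30)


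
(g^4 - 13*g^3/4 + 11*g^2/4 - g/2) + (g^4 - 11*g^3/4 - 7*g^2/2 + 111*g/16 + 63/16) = 2*g^4 - 6*g^3 - 3*g^2/4 + 103*g/16 + 63/16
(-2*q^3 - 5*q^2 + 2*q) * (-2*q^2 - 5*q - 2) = 4*q^5 + 20*q^4 + 25*q^3 - 4*q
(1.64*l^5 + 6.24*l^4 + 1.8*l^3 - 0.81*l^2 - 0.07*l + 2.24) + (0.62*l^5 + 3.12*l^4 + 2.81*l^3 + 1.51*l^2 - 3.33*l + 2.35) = 2.26*l^5 + 9.36*l^4 + 4.61*l^3 + 0.7*l^2 - 3.4*l + 4.59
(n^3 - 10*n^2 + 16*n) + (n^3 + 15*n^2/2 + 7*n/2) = 2*n^3 - 5*n^2/2 + 39*n/2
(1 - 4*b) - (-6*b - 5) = 2*b + 6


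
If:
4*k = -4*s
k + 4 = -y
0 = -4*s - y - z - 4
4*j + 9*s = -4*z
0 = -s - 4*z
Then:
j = 0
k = 0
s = 0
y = -4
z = 0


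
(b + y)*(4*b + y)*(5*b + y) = 20*b^3 + 29*b^2*y + 10*b*y^2 + y^3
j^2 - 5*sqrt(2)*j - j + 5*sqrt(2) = (j - 1)*(j - 5*sqrt(2))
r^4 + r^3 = r^3*(r + 1)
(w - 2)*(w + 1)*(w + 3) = w^3 + 2*w^2 - 5*w - 6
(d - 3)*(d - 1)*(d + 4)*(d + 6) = d^4 + 6*d^3 - 13*d^2 - 66*d + 72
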